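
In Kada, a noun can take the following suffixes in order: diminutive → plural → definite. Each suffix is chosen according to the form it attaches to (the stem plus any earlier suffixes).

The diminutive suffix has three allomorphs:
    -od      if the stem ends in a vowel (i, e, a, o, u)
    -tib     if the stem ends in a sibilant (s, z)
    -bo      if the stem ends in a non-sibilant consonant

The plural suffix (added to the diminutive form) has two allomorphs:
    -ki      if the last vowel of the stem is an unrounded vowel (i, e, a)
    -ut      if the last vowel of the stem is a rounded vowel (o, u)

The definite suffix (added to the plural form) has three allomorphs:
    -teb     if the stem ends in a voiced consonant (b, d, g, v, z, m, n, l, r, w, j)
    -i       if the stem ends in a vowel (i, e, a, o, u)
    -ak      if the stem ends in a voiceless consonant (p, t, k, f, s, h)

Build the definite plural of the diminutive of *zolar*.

zolarboutak

Since the final sound of *zolar* is /r/ (a non-sibilant consonant), it takes -bo, giving *zolarbo*.
The last vowel of the diminutive form *zolarbo* is /o/, which is a rounded vowel, so the plural suffix is -ut, giving *zolarbout*.
Since the final sound of the plural form *zolarbout* is /t/ (a voiceless consonant), it takes -ak, giving *zolarboutak*.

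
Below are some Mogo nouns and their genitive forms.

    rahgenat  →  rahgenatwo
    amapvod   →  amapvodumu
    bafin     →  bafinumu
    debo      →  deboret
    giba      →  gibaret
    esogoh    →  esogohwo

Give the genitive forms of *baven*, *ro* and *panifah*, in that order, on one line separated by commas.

bavenumu, roret, panifahwo

The alternation tracks the final sound of the stem — -wo when the stem ends in a voiceless consonant (*rahgenat*, *esogoh*); -umu when the stem ends in a voiced consonant (*amapvod*, *bafin*); -ret when the stem ends in a vowel (*debo*, *giba*).
Since the final sound of *baven* is /n/ (a voiced consonant), it takes -umu, giving *bavenumu*.
Since the final sound of *ro* is /o/ (a vowel), it takes -ret, giving *roret*.
The final sound of *panifah* is /h/, which is a voiceless consonant, so the suffix is -wo, giving *panifahwo*.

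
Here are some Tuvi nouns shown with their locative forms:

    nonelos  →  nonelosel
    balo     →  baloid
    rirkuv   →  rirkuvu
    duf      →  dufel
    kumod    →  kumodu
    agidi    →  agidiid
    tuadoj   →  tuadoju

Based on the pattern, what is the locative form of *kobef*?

kobefel

The pattern is voicing of the final sound: -el when the stem ends in a voiceless consonant (*nonelos*, *duf*); -u when the stem ends in a voiced consonant (*rirkuv*, *kumod*, *tuadoj*); -id when the stem ends in a vowel (*balo*, *agidi*).
*kobef* — final sound /f/ (a voiceless consonant) → -el → *kobefel*.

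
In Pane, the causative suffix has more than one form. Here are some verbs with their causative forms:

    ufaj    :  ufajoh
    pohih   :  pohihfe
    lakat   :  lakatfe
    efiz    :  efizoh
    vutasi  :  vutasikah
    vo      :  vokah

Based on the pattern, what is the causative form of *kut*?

kutfe

The pattern is voicing of the final sound: -fe when the stem ends in a voiceless consonant (*pohih*, *lakat*); -oh when the stem ends in a voiced consonant (*ufaj*, *efiz*); -kah when the stem ends in a vowel (*vutasi*, *vo*).
*kut* — final sound /t/ (a voiceless consonant) → -fe → *kutfe*.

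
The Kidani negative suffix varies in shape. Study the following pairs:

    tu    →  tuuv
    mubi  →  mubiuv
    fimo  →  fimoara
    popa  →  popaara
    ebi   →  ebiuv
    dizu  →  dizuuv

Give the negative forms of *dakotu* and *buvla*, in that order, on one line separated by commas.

dakotuuv, buvlaara

The pattern is height harmony: -uv when the last vowel of the stem is a high vowel (*tu*, *mubi*, *ebi*, *dizu*); -ara when the last vowel of the stem is a non-high vowel (*fimo*, *popa*).
The last vowel of *dakotu* is /u/, which is a high vowel, so the suffix is -uv, giving *dakotuuv*.
*buvla* — last vowel /a/ (a non-high vowel) → -ara → *buvlaara*.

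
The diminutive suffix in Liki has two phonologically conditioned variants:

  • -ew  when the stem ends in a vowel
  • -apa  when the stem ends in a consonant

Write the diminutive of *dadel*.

*dadel* — final sound /l/ (a consonant) → -apa → *dadelapa*.

dadelapa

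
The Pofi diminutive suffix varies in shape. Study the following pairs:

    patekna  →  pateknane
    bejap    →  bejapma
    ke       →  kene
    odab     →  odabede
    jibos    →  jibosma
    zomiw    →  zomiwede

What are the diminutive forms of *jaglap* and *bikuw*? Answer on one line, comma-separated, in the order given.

The pattern is voicing of the final sound: -ma when the stem ends in a voiceless consonant (*bejap*, *jibos*); -ede when the stem ends in a voiced consonant (*odab*, *zomiw*); -ne when the stem ends in a vowel (*patekna*, *ke*).
*jaglap* — final sound /p/ (a voiceless consonant) → -ma → *jaglapma*.
*bikuw*: final sound = /w/, a voiced consonant → -ede → *bikuwede*.

jaglapma, bikuwede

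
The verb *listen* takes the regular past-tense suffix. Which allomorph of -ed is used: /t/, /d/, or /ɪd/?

/d/

The stem *listen* ends in a voiced sound other than /d/.
The -ed suffix is realized as /ɪd/ after /t, d/; as /t/ after other voiceless consonants; and as /d/ after other voiced sounds.
So -ed on *listen* is pronounced /d/.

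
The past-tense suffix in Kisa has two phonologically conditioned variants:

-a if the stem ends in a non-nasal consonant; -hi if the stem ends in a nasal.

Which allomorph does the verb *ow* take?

*ow*: final consonant = /w/, non-nasal → -a.

-a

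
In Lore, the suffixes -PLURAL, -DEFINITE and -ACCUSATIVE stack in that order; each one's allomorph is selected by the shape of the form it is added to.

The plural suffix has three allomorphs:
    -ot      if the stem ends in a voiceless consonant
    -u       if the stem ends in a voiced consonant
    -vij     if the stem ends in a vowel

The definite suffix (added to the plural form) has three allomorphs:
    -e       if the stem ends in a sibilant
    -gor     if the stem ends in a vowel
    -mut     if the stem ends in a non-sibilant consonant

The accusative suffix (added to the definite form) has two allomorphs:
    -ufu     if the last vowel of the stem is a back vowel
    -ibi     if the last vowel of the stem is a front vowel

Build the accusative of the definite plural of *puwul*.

*puwul*: final sound = /l/, a voiced consonant → -u → *puwulu*.
The plural form *puwulu*: final sound = /u/, a vowel → -gor → *puwulugor*.
The last vowel of the definite form *puwulugor* is /o/, which is a back vowel, so the accusative suffix is -ufu, giving *puwulugorufu*.

puwulugorufu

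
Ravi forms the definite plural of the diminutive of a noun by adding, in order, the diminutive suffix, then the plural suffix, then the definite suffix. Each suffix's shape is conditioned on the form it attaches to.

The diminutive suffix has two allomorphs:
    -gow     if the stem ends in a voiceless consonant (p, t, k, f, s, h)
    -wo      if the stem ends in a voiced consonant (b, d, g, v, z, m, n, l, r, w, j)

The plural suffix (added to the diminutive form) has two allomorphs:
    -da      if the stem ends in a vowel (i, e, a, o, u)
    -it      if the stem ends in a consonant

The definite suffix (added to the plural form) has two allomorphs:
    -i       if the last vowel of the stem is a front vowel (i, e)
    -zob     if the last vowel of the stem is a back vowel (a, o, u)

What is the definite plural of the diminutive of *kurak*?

kurakgowiti

The final consonant of *kurak* is /k/, which is voiceless, so the diminutive suffix is -gow, giving *kurakgow*.
The final sound of the diminutive form *kurakgow* is /w/, which is a consonant, so the plural suffix is -it, giving *kurakgowit*.
Since the last vowel of the plural form *kurakgowit* is /i/ (a front vowel), it takes -i, giving *kurakgowiti*.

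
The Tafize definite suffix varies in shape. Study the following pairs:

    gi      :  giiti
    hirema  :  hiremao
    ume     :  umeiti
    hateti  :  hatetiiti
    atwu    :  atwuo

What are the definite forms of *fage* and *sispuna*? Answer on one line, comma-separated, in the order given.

The pattern is front/back vowel harmony: -iti when the last vowel of the stem is a front vowel (*gi*, *ume*, *hateti*); -o when the last vowel of the stem is a back vowel (*hirema*, *atwu*).
*fage*: last vowel = /e/, a front vowel → -iti → *fageiti*.
The last vowel of *sispuna* is /a/, which is a back vowel, so the suffix is -o, giving *sispunao*.

fageiti, sispunao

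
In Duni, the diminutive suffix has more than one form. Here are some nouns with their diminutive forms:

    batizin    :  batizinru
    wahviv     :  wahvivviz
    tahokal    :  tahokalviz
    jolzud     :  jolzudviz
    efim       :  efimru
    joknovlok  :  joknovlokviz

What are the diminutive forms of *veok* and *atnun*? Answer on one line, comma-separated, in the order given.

The suffix is conditioned by the final consonant: -ru when the stem ends in a nasal (*batizin*, *efim*); -viz when the stem ends in a non-nasal consonant (*wahviv*, *tahokal*, *jolzud*, *joknovlok*).
The final consonant of *veok* is /k/, which is non-nasal, so the suffix is -viz, giving *veokviz*.
*atnun*: final consonant = /n/, a nasal → -ru → *atnunru*.

veokviz, atnunru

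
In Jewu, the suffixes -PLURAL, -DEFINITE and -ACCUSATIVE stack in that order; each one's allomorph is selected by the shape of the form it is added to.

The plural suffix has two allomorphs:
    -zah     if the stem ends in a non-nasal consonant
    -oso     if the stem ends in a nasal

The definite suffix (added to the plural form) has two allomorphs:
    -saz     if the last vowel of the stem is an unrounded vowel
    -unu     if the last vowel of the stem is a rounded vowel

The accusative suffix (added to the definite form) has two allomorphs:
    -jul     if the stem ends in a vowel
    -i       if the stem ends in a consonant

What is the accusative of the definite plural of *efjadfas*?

Since the final consonant of *efjadfas* is /s/ (non-nasal), it takes -zah, giving *efjadfaszah*.
The last vowel of the plural form *efjadfaszah* is /a/, which is an unrounded vowel, so the definite suffix is -saz, giving *efjadfaszahsaz*.
The final sound of the definite form *efjadfaszahsaz* is /z/, which is a consonant, so the accusative suffix is -i, giving *efjadfaszahsazi*.

efjadfaszahsazi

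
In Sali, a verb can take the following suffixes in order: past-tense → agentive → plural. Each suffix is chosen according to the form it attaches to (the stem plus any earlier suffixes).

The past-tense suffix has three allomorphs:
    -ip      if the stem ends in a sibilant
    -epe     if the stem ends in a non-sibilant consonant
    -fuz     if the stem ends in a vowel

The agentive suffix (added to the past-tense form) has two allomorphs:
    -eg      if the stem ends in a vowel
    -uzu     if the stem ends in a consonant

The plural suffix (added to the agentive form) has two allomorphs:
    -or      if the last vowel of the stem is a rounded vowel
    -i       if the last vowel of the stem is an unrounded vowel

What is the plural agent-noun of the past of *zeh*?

zehepeegi

*zeh* — final sound /h/ (a non-sibilant consonant) → -epe → *zehepe*.
The past-tense form *zehepe*: final sound = /e/, a vowel → -eg → *zehepeeg*.
Since the last vowel of the agentive form *zehepeeg* is /e/ (an unrounded vowel), it takes -i, giving *zehepeegi*.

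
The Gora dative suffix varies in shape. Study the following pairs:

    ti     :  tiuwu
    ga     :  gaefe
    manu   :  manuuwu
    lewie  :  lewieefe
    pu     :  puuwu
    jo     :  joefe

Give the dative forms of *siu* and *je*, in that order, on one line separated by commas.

The suffix is conditioned by the last vowel: -uwu when the last vowel of the stem is a high vowel (*ti*, *manu*, *pu*); -efe when the last vowel of the stem is a non-high vowel (*ga*, *lewie*, *jo*).
The last vowel of *siu* is /u/, which is a high vowel, so the suffix is -uwu, giving *siuuwu*.
The last vowel of *je* is /e/, which is a non-high vowel, so the suffix is -efe, giving *jeefe*.

siuuwu, jeefe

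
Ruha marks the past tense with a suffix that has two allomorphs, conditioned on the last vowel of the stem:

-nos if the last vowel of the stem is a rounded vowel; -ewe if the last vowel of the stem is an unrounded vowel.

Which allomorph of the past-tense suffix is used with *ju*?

-nos

*ju*: last vowel = /u/, a rounded vowel → -nos.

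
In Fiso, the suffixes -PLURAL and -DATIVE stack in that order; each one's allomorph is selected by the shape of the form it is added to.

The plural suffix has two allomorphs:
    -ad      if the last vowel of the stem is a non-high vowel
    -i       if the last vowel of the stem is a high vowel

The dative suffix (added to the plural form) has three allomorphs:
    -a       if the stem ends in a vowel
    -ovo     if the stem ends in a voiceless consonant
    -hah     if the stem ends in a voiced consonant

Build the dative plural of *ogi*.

*ogi*: last vowel = /i/, a high vowel → -i → *ogii*.
The plural form *ogii*: final sound = /i/, a vowel → -a → *ogiia*.

ogiia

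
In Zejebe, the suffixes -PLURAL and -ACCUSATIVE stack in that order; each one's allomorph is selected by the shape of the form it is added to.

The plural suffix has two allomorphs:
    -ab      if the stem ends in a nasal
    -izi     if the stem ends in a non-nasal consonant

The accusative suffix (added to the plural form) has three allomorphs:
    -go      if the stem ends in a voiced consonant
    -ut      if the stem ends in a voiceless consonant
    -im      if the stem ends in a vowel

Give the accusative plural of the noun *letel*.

*letel*: final consonant = /l/, non-nasal → -izi → *letelizi*.
The plural form *letelizi*: final sound = /i/, a vowel → -im → *leteliziim*.

leteliziim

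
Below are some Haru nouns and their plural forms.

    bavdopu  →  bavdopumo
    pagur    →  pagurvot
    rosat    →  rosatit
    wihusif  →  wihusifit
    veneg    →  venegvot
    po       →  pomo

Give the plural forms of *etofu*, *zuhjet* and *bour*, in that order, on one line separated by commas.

Looking at the final sound of each stem: -it when the stem ends in a voiceless consonant (*rosat*, *wihusif*); -vot when the stem ends in a voiced consonant (*pagur*, *veneg*); -mo when the stem ends in a vowel (*bavdopu*, *po*).
*etofu*: final sound = /u/, a vowel → -mo → *etofumo*.
*zuhjet*: final sound = /t/, a voiceless consonant → -it → *zuhjetit*.
The final sound of *bour* is /r/, which is a voiced consonant, so the suffix is -vot, giving *bourvot*.

etofumo, zuhjetit, bourvot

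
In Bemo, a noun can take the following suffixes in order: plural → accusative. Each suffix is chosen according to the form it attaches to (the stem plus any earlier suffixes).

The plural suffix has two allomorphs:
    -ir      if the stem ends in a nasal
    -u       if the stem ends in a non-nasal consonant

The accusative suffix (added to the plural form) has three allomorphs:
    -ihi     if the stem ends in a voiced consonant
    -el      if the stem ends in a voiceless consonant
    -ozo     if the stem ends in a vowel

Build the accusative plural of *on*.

Since the final consonant of *on* is /n/ (a nasal), it takes -ir, giving *onir*.
Since the final sound of the plural form *onir* is /r/ (a voiced consonant), it takes -ihi, giving *onirihi*.

onirihi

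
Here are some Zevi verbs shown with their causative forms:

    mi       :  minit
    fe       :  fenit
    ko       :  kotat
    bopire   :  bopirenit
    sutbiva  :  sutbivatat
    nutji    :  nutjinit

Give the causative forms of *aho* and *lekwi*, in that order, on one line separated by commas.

The suffix is conditioned by the last vowel: -nit when the last vowel of the stem is a front vowel (*mi*, *fe*, *bopire*, *nutji*); -tat when the last vowel of the stem is a back vowel (*ko*, *sutbiva*).
Since the last vowel of *aho* is /o/ (a back vowel), it takes -tat, giving *ahotat*.
Since the last vowel of *lekwi* is /i/ (a front vowel), it takes -nit, giving *lekwinit*.

ahotat, lekwinit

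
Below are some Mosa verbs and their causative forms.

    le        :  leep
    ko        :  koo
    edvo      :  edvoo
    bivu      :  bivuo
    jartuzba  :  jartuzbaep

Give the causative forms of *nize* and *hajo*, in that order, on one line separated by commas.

nizeep, hajoo

The pattern is rounding harmony: -o when the last vowel of the stem is a rounded vowel (*ko*, *edvo*, *bivu*); -ep when the last vowel of the stem is an unrounded vowel (*le*, *jartuzba*).
*nize* — last vowel /e/ (an unrounded vowel) → -ep → *nizeep*.
Since the last vowel of *hajo* is /o/ (a rounded vowel), it takes -o, giving *hajoo*.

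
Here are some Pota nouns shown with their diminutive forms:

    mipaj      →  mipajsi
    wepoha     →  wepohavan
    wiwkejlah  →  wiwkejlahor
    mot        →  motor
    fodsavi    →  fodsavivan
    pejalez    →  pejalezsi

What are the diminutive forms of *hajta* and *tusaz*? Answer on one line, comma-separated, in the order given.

The pattern is voicing of the final sound: -or when the stem ends in a voiceless consonant (*wiwkejlah*, *mot*); -si when the stem ends in a voiced consonant (*mipaj*, *pejalez*); -van when the stem ends in a vowel (*wepoha*, *fodsavi*).
*hajta*: final sound = /a/, a vowel → -van → *hajtavan*.
Since the final sound of *tusaz* is /z/ (a voiced consonant), it takes -si, giving *tusazsi*.

hajtavan, tusazsi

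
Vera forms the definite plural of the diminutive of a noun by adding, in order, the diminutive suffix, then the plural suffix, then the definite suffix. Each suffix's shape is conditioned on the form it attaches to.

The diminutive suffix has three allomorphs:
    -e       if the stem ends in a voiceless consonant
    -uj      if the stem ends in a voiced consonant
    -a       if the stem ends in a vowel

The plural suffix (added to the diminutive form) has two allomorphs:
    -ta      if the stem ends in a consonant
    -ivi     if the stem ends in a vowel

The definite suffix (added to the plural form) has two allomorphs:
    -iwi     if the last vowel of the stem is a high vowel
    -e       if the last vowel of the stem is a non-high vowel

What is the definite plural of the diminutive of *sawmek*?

sawmekeiviiwi

The final sound of *sawmek* is /k/, which is a voiceless consonant, so the diminutive suffix is -e, giving *sawmeke*.
The diminutive form *sawmeke* — final sound /e/ (a vowel) → -ivi → *sawmekeivi*.
The last vowel of the plural form *sawmekeivi* is /i/, which is a high vowel, so the definite suffix is -iwi, giving *sawmekeiviiwi*.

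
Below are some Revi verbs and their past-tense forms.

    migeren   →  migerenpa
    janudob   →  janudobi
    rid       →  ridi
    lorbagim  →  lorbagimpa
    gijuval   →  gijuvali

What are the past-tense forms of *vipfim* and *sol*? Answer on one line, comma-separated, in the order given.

The alternation tracks the final consonant of the stem — -pa when the stem ends in a nasal (*migeren*, *lorbagim*); -i when the stem ends in a non-nasal consonant (*janudob*, *rid*, *gijuval*).
Since the final consonant of *vipfim* is /m/ (a nasal), it takes -pa, giving *vipfimpa*.
Since the final consonant of *sol* is /l/ (non-nasal), it takes -i, giving *soli*.

vipfimpa, soli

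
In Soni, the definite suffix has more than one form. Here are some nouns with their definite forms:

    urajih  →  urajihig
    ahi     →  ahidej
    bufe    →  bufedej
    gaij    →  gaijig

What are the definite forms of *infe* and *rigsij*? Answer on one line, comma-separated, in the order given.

infedej, rigsijig

The alternation tracks the final sound of the stem — -ig when the stem ends in a consonant (*urajih*, *gaij*); -dej when the stem ends in a vowel (*ahi*, *bufe*).
*infe*: final sound = /e/, a vowel → -dej → *infedej*.
The final sound of *rigsij* is /j/, which is a consonant, so the suffix is -ig, giving *rigsijig*.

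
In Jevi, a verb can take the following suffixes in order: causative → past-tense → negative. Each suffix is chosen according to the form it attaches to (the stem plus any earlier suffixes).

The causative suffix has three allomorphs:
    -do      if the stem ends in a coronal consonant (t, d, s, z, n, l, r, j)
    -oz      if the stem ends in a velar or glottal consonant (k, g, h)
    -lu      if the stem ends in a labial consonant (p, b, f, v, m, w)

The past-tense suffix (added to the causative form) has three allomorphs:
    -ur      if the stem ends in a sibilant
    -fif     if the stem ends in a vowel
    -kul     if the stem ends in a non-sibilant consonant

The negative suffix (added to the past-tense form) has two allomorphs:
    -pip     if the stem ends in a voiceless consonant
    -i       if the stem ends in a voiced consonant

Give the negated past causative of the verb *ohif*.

*ohif* — final consonant /f/ (labial) → -lu → *ohiflu*.
Since the final sound of the causative form *ohiflu* is /u/ (a vowel), it takes -fif, giving *ohiflufif*.
Since the final consonant of the past-tense form *ohiflufif* is /f/ (voiceless), it takes -pip, giving *ohiflufifpip*.

ohiflufifpip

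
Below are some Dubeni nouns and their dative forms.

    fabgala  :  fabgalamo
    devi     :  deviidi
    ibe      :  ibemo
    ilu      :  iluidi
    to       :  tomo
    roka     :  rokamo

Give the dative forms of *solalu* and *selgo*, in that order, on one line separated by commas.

The pattern is height harmony: -idi when the last vowel of the stem is a high vowel (*devi*, *ilu*); -mo when the last vowel of the stem is a non-high vowel (*fabgala*, *ibe*, *to*, *roka*).
*solalu*: last vowel = /u/, a high vowel → -idi → *solaluidi*.
*selgo*: last vowel = /o/, a non-high vowel → -mo → *selgomo*.

solaluidi, selgomo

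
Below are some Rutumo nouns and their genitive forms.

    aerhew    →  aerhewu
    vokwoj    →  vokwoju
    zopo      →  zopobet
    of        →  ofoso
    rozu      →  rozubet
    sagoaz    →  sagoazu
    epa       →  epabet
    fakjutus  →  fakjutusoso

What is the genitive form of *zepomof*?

zepomofoso

The alternation tracks the final sound of the stem — -oso when the stem ends in a voiceless consonant (*of*, *fakjutus*); -u when the stem ends in a voiced consonant (*aerhew*, *vokwoj*, *sagoaz*); -bet when the stem ends in a vowel (*zopo*, *rozu*, *epa*).
The final sound of *zepomof* is /f/, which is a voiceless consonant, so the suffix is -oso, giving *zepomofoso*.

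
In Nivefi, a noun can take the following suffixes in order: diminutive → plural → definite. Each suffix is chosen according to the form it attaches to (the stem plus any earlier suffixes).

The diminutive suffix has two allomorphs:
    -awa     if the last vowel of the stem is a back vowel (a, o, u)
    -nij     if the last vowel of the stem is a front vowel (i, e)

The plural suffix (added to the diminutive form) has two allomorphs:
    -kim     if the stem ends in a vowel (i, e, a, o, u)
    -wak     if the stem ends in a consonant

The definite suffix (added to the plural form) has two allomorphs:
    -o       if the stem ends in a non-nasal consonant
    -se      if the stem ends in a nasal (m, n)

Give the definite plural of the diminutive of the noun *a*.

aawakimse

Since the last vowel of *a* is /a/ (a back vowel), it takes -awa, giving *aawa*.
The diminutive form *aawa*: final sound = /a/, a vowel → -kim → *aawakim*.
The plural form *aawakim* — final consonant /m/ (a nasal) → -se → *aawakimse*.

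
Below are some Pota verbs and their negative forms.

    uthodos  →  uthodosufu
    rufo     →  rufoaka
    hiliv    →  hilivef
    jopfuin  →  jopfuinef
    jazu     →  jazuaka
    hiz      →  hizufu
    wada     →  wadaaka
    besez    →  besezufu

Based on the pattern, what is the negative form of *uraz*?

The suffix is conditioned by the final sound: -ufu when the stem ends in a sibilant (*uthodos*, *hiz*, *besez*); -ef when the stem ends in a non-sibilant consonant (*hiliv*, *jopfuin*); -aka when the stem ends in a vowel (*rufo*, *jazu*, *wada*).
*uraz*: final sound = /z/, a sibilant → -ufu → *urazufu*.

urazufu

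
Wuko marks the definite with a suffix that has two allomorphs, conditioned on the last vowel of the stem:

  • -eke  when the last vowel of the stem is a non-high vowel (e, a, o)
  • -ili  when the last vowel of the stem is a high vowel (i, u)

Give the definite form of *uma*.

*uma* — last vowel /a/ (a non-high vowel) → -eke → *umaeke*.

umaeke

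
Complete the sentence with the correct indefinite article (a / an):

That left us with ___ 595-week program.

a

The indefinite article is chosen by the initial *sound* of the following word, not its spelling.
The number *595* is spoken "five hundred …", beginning with /faɪv/ — a consonant sound.
So the article is *a*: That left us with a 595-week program.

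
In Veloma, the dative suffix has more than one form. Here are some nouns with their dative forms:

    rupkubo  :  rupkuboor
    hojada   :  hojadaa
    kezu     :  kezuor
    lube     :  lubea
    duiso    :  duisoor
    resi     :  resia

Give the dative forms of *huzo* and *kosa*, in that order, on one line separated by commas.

The pattern is rounding harmony: -or when the last vowel of the stem is a rounded vowel (*rupkubo*, *kezu*, *duiso*); -a when the last vowel of the stem is an unrounded vowel (*hojada*, *lube*, *resi*).
*huzo* — last vowel /o/ (a rounded vowel) → -or → *huzoor*.
*kosa*: last vowel = /a/, an unrounded vowel → -a → *kosaa*.

huzoor, kosaa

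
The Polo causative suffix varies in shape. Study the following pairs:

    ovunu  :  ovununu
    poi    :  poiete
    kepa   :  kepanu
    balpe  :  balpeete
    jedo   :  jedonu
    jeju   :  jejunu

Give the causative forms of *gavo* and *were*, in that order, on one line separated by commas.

The pattern is front/back vowel harmony: -ete when the last vowel of the stem is a front vowel (*poi*, *balpe*); -nu when the last vowel of the stem is a back vowel (*ovunu*, *kepa*, *jedo*, *jeju*).
*gavo*: last vowel = /o/, a back vowel → -nu → *gavonu*.
Since the last vowel of *were* is /e/ (a front vowel), it takes -ete, giving *wereete*.

gavonu, wereete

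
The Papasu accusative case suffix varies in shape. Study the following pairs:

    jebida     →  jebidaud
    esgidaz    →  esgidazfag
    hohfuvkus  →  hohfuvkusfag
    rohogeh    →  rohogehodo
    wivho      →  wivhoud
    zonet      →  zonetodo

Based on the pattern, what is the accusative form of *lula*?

Looking at the final sound of each stem: -fag when the stem ends in a sibilant (*esgidaz*, *hohfuvkus*); -odo when the stem ends in a non-sibilant consonant (*rohogeh*, *zonet*); -ud when the stem ends in a vowel (*jebida*, *wivho*).
Since the final sound of *lula* is /a/ (a vowel), it takes -ud, giving *lulaud*.

lulaud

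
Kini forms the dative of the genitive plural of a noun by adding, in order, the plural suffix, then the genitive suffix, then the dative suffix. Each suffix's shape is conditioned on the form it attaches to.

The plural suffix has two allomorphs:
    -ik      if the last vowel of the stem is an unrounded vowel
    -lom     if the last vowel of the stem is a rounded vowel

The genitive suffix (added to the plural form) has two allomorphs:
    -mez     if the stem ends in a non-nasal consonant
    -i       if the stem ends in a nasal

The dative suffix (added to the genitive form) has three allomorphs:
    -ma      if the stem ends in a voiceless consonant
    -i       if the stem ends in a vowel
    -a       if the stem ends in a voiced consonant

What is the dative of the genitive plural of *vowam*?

The last vowel of *vowam* is /a/, which is an unrounded vowel, so the plural suffix is -ik, giving *vowamik*.
Since the final consonant of the plural form *vowamik* is /k/ (non-nasal), it takes -mez, giving *vowamikmez*.
The genitive form *vowamikmez*: final sound = /z/, a voiced consonant → -a → *vowamikmeza*.

vowamikmeza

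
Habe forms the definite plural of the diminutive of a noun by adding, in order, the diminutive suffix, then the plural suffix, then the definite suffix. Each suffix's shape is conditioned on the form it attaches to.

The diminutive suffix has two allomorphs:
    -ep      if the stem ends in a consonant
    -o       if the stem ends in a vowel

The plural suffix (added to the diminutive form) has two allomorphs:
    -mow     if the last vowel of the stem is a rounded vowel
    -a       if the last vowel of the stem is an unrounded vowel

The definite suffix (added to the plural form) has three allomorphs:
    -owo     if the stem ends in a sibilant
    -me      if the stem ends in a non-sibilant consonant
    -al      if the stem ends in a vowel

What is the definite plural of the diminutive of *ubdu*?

ubduomowme

*ubdu* — final sound /u/ (a vowel) → -o → *ubduo*.
The last vowel of the diminutive form *ubduo* is /o/, which is a rounded vowel, so the plural suffix is -mow, giving *ubduomow*.
Since the final sound of the plural form *ubduomow* is /w/ (a non-sibilant consonant), it takes -me, giving *ubduomowme*.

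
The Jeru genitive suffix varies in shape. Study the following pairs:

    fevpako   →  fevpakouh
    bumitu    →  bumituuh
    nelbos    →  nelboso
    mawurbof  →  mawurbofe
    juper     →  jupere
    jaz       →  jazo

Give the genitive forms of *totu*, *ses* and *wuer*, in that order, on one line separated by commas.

The alternation tracks the final sound of the stem — -o when the stem ends in a sibilant (*nelbos*, *jaz*); -e when the stem ends in a non-sibilant consonant (*mawurbof*, *juper*); -uh when the stem ends in a vowel (*fevpako*, *bumitu*).
The final sound of *totu* is /u/, which is a vowel, so the suffix is -uh, giving *totuuh*.
*ses*: final sound = /s/, a sibilant → -o → *seso*.
*wuer* — final sound /r/ (a non-sibilant consonant) → -e → *wuere*.

totuuh, seso, wuere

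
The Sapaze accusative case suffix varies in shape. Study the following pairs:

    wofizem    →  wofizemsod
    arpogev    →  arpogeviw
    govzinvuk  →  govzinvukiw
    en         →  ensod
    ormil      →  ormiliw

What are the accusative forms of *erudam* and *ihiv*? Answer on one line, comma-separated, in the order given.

The pattern is nasality of the final consonant: -sod when the stem ends in a nasal (*wofizem*, *en*); -iw when the stem ends in a non-nasal consonant (*arpogev*, *govzinvuk*, *ormil*).
*erudam* — final consonant /m/ (a nasal) → -sod → *erudamsod*.
*ihiv* — final consonant /v/ (non-nasal) → -iw → *ihiviw*.

erudamsod, ihiviw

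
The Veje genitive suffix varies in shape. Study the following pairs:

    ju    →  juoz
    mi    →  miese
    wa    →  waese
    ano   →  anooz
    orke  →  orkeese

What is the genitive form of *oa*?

oaese

The suffix is conditioned by the last vowel: -oz when the last vowel of the stem is a rounded vowel (*ju*, *ano*); -ese when the last vowel of the stem is an unrounded vowel (*mi*, *wa*, *orke*).
*oa* — last vowel /a/ (an unrounded vowel) → -ese → *oaese*.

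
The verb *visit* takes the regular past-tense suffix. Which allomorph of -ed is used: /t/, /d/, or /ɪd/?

The stem *visit* ends in /t/ or /d/.
The -ed suffix is realized as /ɪd/ after /t, d/; as /t/ after other voiceless consonants; and as /d/ after other voiced sounds.
So -ed on *visit* is pronounced /ɪd/.

/ɪd/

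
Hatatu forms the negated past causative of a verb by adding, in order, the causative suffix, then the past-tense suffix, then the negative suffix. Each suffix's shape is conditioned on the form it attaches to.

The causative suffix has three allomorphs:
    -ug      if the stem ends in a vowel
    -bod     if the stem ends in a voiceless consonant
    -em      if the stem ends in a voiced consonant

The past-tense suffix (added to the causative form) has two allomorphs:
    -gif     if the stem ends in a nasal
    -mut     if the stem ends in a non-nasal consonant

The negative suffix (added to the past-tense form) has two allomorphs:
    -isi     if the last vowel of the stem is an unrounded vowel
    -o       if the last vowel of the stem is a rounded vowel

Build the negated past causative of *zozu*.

*zozu* — final sound /u/ (a vowel) → -ug → *zozuug*.
The final consonant of the causative form *zozuug* is /g/, which is non-nasal, so the past-tense suffix is -mut, giving *zozuugmut*.
Since the last vowel of the past-tense form *zozuugmut* is /u/ (a rounded vowel), it takes -o, giving *zozuugmuto*.

zozuugmuto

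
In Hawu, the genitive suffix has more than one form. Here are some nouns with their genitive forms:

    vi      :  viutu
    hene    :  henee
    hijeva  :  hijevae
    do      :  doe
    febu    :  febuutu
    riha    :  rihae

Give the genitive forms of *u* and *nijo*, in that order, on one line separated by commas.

The pattern is height harmony: -utu when the last vowel of the stem is a high vowel (*vi*, *febu*); -e when the last vowel of the stem is a non-high vowel (*hene*, *hijeva*, *do*, *riha*).
*u* — last vowel /u/ (a high vowel) → -utu → *uutu*.
Since the last vowel of *nijo* is /o/ (a non-high vowel), it takes -e, giving *nijoe*.

uutu, nijoe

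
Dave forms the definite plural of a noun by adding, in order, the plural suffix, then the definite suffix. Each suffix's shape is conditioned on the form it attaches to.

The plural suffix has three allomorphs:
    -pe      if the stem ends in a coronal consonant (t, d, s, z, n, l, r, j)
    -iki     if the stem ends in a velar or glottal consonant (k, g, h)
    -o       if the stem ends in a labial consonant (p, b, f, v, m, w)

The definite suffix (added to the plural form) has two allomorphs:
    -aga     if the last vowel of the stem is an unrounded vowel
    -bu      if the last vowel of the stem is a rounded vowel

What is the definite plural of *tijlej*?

tijlejpeaga

Since the final consonant of *tijlej* is /j/ (coronal), it takes -pe, giving *tijlejpe*.
The last vowel of the plural form *tijlejpe* is /e/, which is an unrounded vowel, so the definite suffix is -aga, giving *tijlejpeaga*.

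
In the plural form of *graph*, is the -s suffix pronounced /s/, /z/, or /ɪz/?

The stem *graph* ends in a voiceless non-sibilant consonant.
The plural suffix surfaces as /ɪz/ after sibilants, /s/ after other voiceless consonants, and /z/ after other voiced sounds.
So the plural -s on *graph* is pronounced /s/.

/s/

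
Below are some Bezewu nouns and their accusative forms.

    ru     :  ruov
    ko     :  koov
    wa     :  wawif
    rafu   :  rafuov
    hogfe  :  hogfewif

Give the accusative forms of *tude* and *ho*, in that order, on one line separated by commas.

The suffix is conditioned by the last vowel: -ov when the last vowel of the stem is a rounded vowel (*ru*, *ko*, *rafu*); -wif when the last vowel of the stem is an unrounded vowel (*wa*, *hogfe*).
Since the last vowel of *tude* is /e/ (an unrounded vowel), it takes -wif, giving *tudewif*.
*ho* — last vowel /o/ (a rounded vowel) → -ov → *hoov*.

tudewif, hoov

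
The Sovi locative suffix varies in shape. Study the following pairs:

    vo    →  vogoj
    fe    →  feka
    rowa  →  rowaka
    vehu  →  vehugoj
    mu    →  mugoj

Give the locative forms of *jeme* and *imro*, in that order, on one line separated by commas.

The alternation tracks the last vowel of the stem — -goj when the last vowel of the stem is a rounded vowel (*vo*, *vehu*, *mu*); -ka when the last vowel of the stem is an unrounded vowel (*fe*, *rowa*).
The last vowel of *jeme* is /e/, which is an unrounded vowel, so the suffix is -ka, giving *jemeka*.
*imro*: last vowel = /o/, a rounded vowel → -goj → *imrogoj*.

jemeka, imrogoj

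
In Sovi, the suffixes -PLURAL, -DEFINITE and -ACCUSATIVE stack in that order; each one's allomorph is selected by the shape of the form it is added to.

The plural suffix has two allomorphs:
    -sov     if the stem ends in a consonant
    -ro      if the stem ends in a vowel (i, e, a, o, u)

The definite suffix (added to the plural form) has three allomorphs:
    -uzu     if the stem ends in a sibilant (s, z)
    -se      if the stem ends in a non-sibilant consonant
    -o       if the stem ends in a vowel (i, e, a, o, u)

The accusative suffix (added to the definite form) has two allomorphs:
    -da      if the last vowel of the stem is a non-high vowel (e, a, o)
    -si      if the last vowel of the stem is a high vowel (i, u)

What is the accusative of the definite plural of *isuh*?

isuhsovseda

The final sound of *isuh* is /h/, which is a consonant, so the plural suffix is -sov, giving *isuhsov*.
The plural form *isuhsov* — final sound /v/ (a non-sibilant consonant) → -se → *isuhsovse*.
The definite form *isuhsovse* — last vowel /e/ (a non-high vowel) → -da → *isuhsovseda*.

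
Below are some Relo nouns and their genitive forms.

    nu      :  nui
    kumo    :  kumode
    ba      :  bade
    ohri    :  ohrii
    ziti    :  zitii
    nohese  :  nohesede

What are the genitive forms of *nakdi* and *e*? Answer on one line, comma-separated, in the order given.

The alternation tracks the last vowel of the stem — -i when the last vowel of the stem is a high vowel (*nu*, *ohri*, *ziti*); -de when the last vowel of the stem is a non-high vowel (*kumo*, *ba*, *nohese*).
The last vowel of *nakdi* is /i/, which is a high vowel, so the suffix is -i, giving *nakdii*.
The last vowel of *e* is /e/, which is a non-high vowel, so the suffix is -de, giving *ede*.

nakdii, ede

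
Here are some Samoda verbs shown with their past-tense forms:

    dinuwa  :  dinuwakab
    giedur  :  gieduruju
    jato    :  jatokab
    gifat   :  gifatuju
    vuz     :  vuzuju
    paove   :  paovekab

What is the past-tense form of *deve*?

devekab

The pattern is consonant vs. vowel: -uju when the stem ends in a consonant (*giedur*, *gifat*, *vuz*); -kab when the stem ends in a vowel (*dinuwa*, *jato*, *paove*).
Since the final sound of *deve* is /e/ (a vowel), it takes -kab, giving *devekab*.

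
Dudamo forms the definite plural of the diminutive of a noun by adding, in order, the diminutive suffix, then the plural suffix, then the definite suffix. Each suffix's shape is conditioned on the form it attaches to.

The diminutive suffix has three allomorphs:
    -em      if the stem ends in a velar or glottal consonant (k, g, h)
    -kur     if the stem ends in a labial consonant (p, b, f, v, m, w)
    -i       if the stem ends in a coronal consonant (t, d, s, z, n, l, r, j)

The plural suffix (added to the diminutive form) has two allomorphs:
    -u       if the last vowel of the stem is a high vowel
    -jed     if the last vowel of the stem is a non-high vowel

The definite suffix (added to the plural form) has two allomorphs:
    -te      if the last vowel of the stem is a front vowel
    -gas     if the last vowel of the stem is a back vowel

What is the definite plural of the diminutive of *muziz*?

muziziugas

Since the final consonant of *muziz* is /z/ (coronal), it takes -i, giving *muzizi*.
The diminutive form *muzizi*: last vowel = /i/, a high vowel → -u → *muziziu*.
The last vowel of the plural form *muziziu* is /u/, which is a back vowel, so the definite suffix is -gas, giving *muziziugas*.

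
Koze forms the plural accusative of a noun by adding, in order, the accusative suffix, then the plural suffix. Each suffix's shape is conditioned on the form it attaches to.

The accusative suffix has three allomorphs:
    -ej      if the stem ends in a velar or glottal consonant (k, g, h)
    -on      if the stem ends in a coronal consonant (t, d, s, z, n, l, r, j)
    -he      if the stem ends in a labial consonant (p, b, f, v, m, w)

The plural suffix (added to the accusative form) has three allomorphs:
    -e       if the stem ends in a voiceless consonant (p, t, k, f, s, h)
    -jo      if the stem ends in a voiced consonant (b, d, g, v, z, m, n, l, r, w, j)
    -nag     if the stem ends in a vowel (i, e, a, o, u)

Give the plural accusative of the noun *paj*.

Since the final consonant of *paj* is /j/ (coronal), it takes -on, giving *pajon*.
The accusative form *pajon* — final sound /n/ (a voiced consonant) → -jo → *pajonjo*.

pajonjo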